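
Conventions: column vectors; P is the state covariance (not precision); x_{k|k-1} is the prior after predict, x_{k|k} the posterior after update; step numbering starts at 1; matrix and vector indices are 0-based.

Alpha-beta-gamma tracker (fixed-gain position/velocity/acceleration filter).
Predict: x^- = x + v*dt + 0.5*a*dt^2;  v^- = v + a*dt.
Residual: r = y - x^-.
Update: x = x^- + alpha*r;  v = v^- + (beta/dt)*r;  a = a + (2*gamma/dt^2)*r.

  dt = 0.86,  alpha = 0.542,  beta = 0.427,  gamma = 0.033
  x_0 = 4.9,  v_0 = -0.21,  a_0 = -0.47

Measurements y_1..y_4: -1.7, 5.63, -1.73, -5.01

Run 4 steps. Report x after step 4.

step 1: x_pred=4.5456  r=-6.2456  x^+=1.1605  v^+=-3.7152  a^+=-1.0273
step 2: x_pred=-2.4145  r=8.0445  x^+=1.9456  v^+=-0.6045  a^+=-0.3095
step 3: x_pred=1.3113  r=-3.0413  x^+=-0.3371  v^+=-2.3807  a^+=-0.5809
step 4: x_pred=-2.5993  r=-2.4107  x^+=-3.9059  v^+=-4.0772  a^+=-0.7960

x_post = -3.9059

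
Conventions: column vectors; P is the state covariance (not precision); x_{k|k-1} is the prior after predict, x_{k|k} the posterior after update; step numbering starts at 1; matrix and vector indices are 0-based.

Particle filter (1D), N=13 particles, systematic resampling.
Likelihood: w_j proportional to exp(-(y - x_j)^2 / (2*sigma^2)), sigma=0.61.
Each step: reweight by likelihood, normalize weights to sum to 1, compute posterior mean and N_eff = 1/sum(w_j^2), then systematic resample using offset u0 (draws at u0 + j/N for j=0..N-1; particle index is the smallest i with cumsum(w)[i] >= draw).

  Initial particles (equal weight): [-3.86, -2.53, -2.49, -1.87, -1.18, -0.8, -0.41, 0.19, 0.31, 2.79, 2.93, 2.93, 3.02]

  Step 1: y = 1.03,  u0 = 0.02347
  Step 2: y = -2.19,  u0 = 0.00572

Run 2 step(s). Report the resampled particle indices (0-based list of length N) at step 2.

step 1: w=[0.0000, 0.0000, 0.0000, 0.0000, 0.0014, 0.0112, 0.0619, 0.3890, 0.5003, 0.0156, 0.0079, 0.0079, 0.0049]  mean=0.2975  Neff=2.4634  idx=[6, 7, 7, 7, 7, 7, 8, 8, 8, 8, 8, 8, 8]
step 2: w=[0.7775, 0.0272, 0.0272, 0.0272, 0.0272, 0.0272, 0.0124, 0.0124, 0.0124, 0.0124, 0.0124, 0.0124, 0.0124]  mean=-0.2661  Neff=1.6411  idx=[0, 0, 0, 0, 0, 0, 0, 0, 0, 0, 0, 3, 7]

resampled_idx = [0, 0, 0, 0, 0, 0, 0, 0, 0, 0, 0, 3, 7]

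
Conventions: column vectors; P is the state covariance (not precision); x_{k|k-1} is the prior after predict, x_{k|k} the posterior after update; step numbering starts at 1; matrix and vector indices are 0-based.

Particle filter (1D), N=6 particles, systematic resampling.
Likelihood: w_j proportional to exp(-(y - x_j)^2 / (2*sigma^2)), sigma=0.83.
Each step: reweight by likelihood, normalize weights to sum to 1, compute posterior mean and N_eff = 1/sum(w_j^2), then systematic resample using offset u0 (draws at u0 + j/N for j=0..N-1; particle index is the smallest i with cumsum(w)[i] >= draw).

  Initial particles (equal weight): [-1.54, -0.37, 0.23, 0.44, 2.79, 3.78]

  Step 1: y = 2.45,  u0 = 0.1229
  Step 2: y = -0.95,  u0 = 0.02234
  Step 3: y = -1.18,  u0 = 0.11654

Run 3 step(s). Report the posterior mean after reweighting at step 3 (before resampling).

step 1: w=[0.0000, 0.0024, 0.0218, 0.0416, 0.7179, 0.2162]  mean=2.8427  Neff=1.7719  idx=[4, 4, 4, 4, 5, 5]
step 2: w=[0.2497, 0.2497, 0.2497, 0.2497, 0.0006, 0.0006]  mean=2.7911  Neff=4.0091  idx=[0, 0, 1, 2, 2, 3]
step 3: w=[0.1667, 0.1667, 0.1667, 0.1667, 0.1667, 0.1667]  mean=2.7900  Neff=6.0000  idx=[0, 1, 2, 3, 4, 5]

post_mean = 2.7900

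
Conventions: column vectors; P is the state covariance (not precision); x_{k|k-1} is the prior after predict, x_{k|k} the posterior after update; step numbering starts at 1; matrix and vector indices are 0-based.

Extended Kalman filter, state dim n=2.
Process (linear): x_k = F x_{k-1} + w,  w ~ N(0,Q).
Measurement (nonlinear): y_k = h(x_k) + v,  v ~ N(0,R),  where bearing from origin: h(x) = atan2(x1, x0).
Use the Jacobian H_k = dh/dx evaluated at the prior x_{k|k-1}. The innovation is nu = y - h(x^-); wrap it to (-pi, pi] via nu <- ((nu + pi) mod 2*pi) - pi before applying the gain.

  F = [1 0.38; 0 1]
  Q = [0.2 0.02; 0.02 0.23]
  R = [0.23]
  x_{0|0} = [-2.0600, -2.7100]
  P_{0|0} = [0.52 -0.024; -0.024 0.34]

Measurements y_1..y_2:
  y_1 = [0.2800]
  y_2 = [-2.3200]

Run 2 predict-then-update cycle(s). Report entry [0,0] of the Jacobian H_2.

H_jac[0,0] = 0.1452

step 1: x^-=[-3.0898, -2.7100]  P^-=[0.7509 0.1252; 0.1252 0.5700]  H_jac=[0.1604 -0.1829]  S=[0.2611]  K=[0.3737; -0.3225]  nu=[2.7016]  x^+=[-2.0801, -3.5812]  P^+=[0.7144 0.1567; 0.1567 0.5429]
step 2: x^-=[-3.4410, -3.5812]  P^-=[1.1118 0.3829; 0.3829 0.7729]  H_jac=[0.1452 -0.1395]  S=[0.2530]  K=[0.4270; -0.2064]  nu=[0.0162]  x^+=[-3.4340, -3.5845]  P^+=[1.0657 0.4052; 0.4052 0.7621]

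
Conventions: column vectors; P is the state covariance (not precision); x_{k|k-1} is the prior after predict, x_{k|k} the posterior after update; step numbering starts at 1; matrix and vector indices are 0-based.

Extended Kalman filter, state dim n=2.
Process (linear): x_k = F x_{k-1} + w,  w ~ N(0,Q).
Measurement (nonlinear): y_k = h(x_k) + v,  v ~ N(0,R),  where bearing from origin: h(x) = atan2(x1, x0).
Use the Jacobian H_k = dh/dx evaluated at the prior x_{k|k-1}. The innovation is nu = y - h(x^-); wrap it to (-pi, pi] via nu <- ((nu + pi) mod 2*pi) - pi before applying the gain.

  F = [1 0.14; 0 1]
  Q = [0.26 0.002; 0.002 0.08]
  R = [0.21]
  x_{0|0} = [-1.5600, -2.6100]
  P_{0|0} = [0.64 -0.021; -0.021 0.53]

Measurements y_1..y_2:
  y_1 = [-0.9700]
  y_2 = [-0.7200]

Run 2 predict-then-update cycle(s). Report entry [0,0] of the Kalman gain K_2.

step 1: x^-=[-1.9254, -2.6100]  P^-=[0.9045 0.0552; 0.0552 0.6100]  H_jac=[0.2481 -0.1830]  S=[0.2811]  K=[0.7624; -0.3485]  nu=[1.2364]  x^+=[-0.9828, -3.0408]  P^+=[0.7411 0.1299; 0.1299 0.5759]
step 2: x^-=[-1.4085, -3.0408]  P^-=[1.0488 0.2125; 0.2125 0.6559]  H_jac=[0.2708 -0.1254]  S=[0.2828]  K=[0.9100; -0.0874]  nu=[1.2846]  x^+=[-0.2396, -3.1531]  P^+=[0.8146 0.2350; 0.2350 0.6537]

K[0,0] = 0.9100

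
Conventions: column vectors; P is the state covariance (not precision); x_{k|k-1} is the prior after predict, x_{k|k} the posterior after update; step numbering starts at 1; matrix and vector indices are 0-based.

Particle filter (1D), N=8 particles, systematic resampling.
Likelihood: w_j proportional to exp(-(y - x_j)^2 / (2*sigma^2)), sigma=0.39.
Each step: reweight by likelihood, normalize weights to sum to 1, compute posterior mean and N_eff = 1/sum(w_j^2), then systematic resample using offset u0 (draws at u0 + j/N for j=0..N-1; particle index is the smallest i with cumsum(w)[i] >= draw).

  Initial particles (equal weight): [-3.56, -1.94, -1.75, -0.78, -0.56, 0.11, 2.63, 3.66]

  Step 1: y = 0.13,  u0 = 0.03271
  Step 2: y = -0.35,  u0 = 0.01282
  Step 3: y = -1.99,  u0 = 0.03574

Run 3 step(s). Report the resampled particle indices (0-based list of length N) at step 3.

resampled_idx = [0, 0, 0, 0, 0, 0, 1, 2]

step 1: w=[0.0000, 0.0000, 0.0000, 0.0516, 0.1642, 0.7842, 0.0000, 0.0000]  mean=-0.0459  Neff=1.5513  idx=[3, 4, 5, 5, 5, 5, 5, 5]
step 2: w=[0.1237, 0.1965, 0.1133, 0.1133, 0.1133, 0.1133, 0.1133, 0.1133]  mean=-0.1317  Neff=7.6374  idx=[0, 1, 1, 2, 3, 4, 5, 7]
step 3: w=[0.7712, 0.1143, 0.1143, 0.0000, 0.0000, 0.0000, 0.0000, 0.0000]  mean=-0.7295  Neff=1.6107  idx=[0, 0, 0, 0, 0, 0, 1, 2]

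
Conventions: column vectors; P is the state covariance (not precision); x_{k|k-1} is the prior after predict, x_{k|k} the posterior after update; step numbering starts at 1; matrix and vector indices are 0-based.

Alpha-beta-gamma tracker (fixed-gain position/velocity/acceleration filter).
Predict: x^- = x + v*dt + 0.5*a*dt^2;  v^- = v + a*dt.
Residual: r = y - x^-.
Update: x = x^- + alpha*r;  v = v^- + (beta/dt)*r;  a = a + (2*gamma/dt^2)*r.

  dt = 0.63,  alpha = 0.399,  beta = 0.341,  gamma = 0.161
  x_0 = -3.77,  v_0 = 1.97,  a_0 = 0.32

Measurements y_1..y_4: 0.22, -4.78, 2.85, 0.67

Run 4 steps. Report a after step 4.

a_post = -1.1185

step 1: x_pred=-2.4654  r=2.6854  x^+=-1.3939  v^+=3.6251  a^+=2.4986
step 2: x_pred=1.3858  r=-6.1658  x^+=-1.0744  v^+=1.8619  a^+=-2.5036
step 3: x_pred=-0.3982  r=3.2482  x^+=0.8978  v^+=2.0428  a^+=0.1317
step 4: x_pred=2.2109  r=-1.5409  x^+=1.5961  v^+=1.2917  a^+=-1.1185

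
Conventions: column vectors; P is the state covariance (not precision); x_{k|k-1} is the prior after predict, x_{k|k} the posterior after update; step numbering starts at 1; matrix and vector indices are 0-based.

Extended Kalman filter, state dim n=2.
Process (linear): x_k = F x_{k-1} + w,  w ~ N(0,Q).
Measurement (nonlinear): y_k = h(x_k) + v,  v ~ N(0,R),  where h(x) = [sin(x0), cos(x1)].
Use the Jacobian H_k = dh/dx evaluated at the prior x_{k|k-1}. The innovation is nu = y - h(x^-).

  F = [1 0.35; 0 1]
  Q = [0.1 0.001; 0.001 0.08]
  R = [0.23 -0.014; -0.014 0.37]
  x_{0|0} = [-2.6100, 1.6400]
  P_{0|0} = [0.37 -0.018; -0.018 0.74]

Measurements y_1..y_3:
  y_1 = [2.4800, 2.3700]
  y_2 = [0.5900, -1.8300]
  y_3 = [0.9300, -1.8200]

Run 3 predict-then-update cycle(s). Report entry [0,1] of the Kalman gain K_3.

step 1: x^-=[-2.0360, 1.6400]  P^-=[0.5481 0.2420; 0.2420 0.8200]  H_jac=[-0.4486 0.0000; 0.0000 -0.9976]  S=[0.3403 0.0943; 0.0943 1.1861]  K=[-0.6811 -0.1494; -0.1308 -0.6793]  nu=[3.3737, 2.4391]  x^+=[-4.6982, -0.4581]  P^+=[0.3445 0.0459; 0.0459 0.2501]
step 2: x^-=[-4.8585, -0.4581]  P^-=[0.5073 0.1344; 0.1344 0.3301]  H_jac=[0.1456 0.0000; 0.0000 0.4423]  S=[0.2408 -0.0053; -0.0053 0.4346]  K=[0.3100 0.1406; 0.0888 0.3370]  nu=[-0.3993, -2.7269]  x^+=[-5.3657, -1.4127]  P^+=[0.4760 0.1078; 0.1078 0.2792]
step 3: x^-=[-5.8601, -1.4127]  P^-=[0.6857 0.2065; 0.2065 0.3592]  H_jac=[0.9118 0.0000; 0.0000 0.9875]  S=[0.8001 0.1719; 0.1719 0.7203]  K=[0.7596 0.1018; 0.1365 0.4598]  nu=[0.5194, -1.9775]  x^+=[-5.6669, -2.2511]  P^+=[0.1900 0.0274; 0.0274 0.1704]

K[0,1] = 0.1018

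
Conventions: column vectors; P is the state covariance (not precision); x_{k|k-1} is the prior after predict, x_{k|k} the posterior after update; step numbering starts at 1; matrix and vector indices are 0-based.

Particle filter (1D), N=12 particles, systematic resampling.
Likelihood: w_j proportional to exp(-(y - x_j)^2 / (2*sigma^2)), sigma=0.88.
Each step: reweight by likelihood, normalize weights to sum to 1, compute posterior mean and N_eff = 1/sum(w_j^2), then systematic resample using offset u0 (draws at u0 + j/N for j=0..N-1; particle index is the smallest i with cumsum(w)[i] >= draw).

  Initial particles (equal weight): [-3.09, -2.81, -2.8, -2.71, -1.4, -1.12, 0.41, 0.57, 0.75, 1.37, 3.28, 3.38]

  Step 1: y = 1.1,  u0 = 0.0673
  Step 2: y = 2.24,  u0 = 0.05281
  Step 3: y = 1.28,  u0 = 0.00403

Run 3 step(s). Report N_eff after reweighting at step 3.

step 1: w=[0.0000, 0.0000, 0.0000, 0.0000, 0.0049, 0.0116, 0.2049, 0.2325, 0.2575, 0.2659, 0.0130, 0.0097]  mean=0.8292  Neff=4.2835  idx=[6, 6, 7, 7, 7, 8, 8, 8, 9, 9, 9, 10]
step 2: w=[0.0305, 0.0305, 0.0437, 0.0437, 0.0437, 0.0631, 0.0631, 0.0631, 0.1623, 0.1623, 0.1623, 0.1316]  mean=1.3406  Neff=8.6268  idx=[1, 3, 5, 6, 8, 8, 9, 9, 10, 10, 11, 11]
step 3: w=[0.0672, 0.0792, 0.0914, 0.0914, 0.1090, 0.1090, 0.1090, 0.1090, 0.1090, 0.1090, 0.0083, 0.0083]  mean=1.1604  Neff=10.1042  idx=[0, 1, 2, 3, 4, 4, 5, 6, 7, 7, 8, 9]

N_eff = 10.1042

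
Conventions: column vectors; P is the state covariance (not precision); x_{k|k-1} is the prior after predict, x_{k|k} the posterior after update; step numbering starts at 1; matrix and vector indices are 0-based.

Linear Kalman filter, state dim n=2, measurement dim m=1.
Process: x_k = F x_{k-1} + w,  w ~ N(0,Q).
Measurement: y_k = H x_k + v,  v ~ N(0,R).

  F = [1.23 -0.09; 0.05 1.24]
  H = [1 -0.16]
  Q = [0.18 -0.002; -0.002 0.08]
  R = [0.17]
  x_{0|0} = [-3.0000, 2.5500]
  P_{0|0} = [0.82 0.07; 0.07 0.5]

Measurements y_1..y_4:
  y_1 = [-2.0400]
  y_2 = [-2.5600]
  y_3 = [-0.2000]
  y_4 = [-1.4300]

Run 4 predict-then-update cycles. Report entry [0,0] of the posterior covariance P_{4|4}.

P_post[0,0] = 0.1659

step 1: x^-=[-3.9195, 3.0120]  P^-=[1.4091 0.0991; 0.0991 0.8595]  S=[1.5694]  K=[0.8878; -0.0245]  nu=[2.3614]  x^+=[-1.8231, 2.9542]  P^+=[0.1722 0.1332; 0.1332 0.8586]
step 2: x^-=[-2.5083, 3.5720]  P^-=[0.4180 0.1153; 0.1153 1.4171]  S=[0.5874]  K=[0.6802; -0.1896]  nu=[0.5198]  x^+=[-2.1547, 3.4734]  P^+=[0.1462 0.1911; 0.1911 1.3960]
step 3: x^-=[-2.9629, 4.1993]  P^-=[0.3702 0.1418; 0.1418 2.2505]  S=[0.5524]  K=[0.6291; -0.3951]  nu=[3.4348]  x^+=[-0.8022, 2.8423]  P^+=[0.1516 0.2791; 0.2791 2.1643]
step 4: x^-=[-1.2425, 3.4844]  P^-=[0.3651 0.1903; 0.1903 3.4428]  S=[0.5623]  K=[0.5951; -0.6412]  nu=[0.3700]  x^+=[-1.0223, 3.2471]  P^+=[0.1659 0.4048; 0.4048 3.2116]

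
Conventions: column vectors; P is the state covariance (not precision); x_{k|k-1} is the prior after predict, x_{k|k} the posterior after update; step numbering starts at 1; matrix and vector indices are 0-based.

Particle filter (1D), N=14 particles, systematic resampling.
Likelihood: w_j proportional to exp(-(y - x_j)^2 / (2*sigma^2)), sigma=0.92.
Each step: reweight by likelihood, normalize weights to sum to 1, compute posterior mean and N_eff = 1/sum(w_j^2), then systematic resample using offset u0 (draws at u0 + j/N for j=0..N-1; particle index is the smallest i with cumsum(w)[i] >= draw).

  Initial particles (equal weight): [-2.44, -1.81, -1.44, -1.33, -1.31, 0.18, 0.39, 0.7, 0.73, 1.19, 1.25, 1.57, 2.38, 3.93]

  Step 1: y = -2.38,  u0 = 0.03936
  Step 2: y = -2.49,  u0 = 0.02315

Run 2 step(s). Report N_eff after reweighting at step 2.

step 1: w=[0.2862, 0.2368, 0.1702, 0.1496, 0.1459, 0.0060, 0.0031, 0.0011, 0.0009, 0.0002, 0.0001, 0.0000, 0.0000, 0.0000]  mean=-1.7580  Neff=4.7471  idx=[0, 0, 0, 0, 1, 1, 1, 2, 2, 2, 3, 3, 4, 4]
step 2: w=[0.1038, 0.1038, 0.1038, 0.1038, 0.0791, 0.0791, 0.0791, 0.0542, 0.0542, 0.0542, 0.0469, 0.0469, 0.0457, 0.0457]  mean=-1.9206  Neff=12.6250  idx=[0, 0, 1, 2, 2, 3, 4, 5, 6, 7, 8, 9, 11, 12]

N_eff = 12.6250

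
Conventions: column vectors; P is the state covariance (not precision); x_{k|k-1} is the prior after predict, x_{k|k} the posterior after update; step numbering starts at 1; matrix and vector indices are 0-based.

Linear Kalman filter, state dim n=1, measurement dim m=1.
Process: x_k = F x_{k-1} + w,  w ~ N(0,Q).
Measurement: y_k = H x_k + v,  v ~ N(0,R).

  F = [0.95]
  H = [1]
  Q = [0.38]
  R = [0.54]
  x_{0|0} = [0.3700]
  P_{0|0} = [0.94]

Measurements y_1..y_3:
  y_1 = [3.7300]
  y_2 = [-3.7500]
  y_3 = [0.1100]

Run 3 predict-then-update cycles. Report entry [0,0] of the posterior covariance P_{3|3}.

P_post[0,0] = 0.2966

step 1: x^-=[0.3515]  P^-=[1.2283]  S=[1.7683]  K=[0.6946]  nu=[3.3785]  x^+=[2.6983]  P^+=[0.3751]
step 2: x^-=[2.5634]  P^-=[0.7185]  S=[1.2585]  K=[0.5709]  nu=[-6.3134]  x^+=[-1.0411]  P^+=[0.3083]
step 3: x^-=[-0.9890]  P^-=[0.6582]  S=[1.1982]  K=[0.5493]  nu=[1.0990]  x^+=[-0.3853]  P^+=[0.2966]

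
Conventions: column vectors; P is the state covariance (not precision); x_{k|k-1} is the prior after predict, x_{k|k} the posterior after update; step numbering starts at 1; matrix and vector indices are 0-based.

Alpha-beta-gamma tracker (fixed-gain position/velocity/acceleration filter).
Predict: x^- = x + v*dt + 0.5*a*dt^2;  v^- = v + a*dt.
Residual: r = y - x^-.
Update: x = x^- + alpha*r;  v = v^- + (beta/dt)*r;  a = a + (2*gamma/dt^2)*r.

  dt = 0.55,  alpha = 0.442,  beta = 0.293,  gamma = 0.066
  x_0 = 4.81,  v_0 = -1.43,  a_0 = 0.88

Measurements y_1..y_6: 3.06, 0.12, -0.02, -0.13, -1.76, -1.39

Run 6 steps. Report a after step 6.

step 1: x_pred=4.1566  r=-1.0966  x^+=3.6719  v^+=-1.5302  a^+=0.4015
step 2: x_pred=2.8910  r=-2.7710  x^+=1.6662  v^+=-2.7856  a^+=-0.8077
step 3: x_pred=0.0120  r=-0.0320  x^+=-0.0021  v^+=-3.2469  a^+=-0.8217
step 4: x_pred=-1.9122  r=1.7822  x^+=-1.1245  v^+=-2.7493  a^+=-0.0440
step 5: x_pred=-2.6432  r=0.8832  x^+=-2.2529  v^+=-2.3030  a^+=0.3414
step 6: x_pred=-3.4679  r=2.0779  x^+=-2.5494  v^+=-1.0083  a^+=1.2481

a_post = 1.2481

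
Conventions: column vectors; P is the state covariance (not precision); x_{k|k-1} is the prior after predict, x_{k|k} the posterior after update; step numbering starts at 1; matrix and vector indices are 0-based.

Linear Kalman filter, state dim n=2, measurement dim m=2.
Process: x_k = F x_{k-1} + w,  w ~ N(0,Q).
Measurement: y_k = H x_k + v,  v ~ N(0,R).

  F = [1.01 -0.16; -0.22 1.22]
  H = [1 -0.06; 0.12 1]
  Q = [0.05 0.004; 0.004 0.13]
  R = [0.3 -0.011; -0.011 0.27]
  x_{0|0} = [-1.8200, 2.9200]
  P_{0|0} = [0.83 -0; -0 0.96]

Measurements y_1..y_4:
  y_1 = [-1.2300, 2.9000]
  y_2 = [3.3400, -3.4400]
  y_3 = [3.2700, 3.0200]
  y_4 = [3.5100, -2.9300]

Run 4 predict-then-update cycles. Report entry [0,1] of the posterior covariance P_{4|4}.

step 1: x^-=[-2.3054, 3.9628]  P^-=[0.9213 -0.3678; -0.3678 1.5990]  S=[1.2712 -0.3616; -0.3616 1.7940]  K=[0.7440 0.0065; -0.1255 0.8414]  nu=[1.3132, -0.7862]  x^+=[-1.3336, 3.1365]  P^+=[0.2211 -0.0330; -0.0330 0.2325]
step 2: x^-=[-1.8488, 4.1199]  P^-=[0.2922 -0.1323; -0.1323 0.5045]  S=[0.6099 -0.1375; -0.1375 0.7469]  K=[0.4828 -0.0413; -0.1242 0.6313]  nu=[5.4360, -7.3381]  x^+=[1.0785, -1.1874]  P^+=[0.1433 -0.0336; -0.0336 0.1758]
step 3: x^-=[1.2793, -1.6859]  P^-=[0.2115 -0.1048; -0.1048 0.4167]  S=[0.5256 -0.1147; -0.1147 0.6646]  K=[0.4035 -0.0499; -0.1188 0.5876]  nu=[1.8895, 4.5524]  x^+=[1.8148, 0.7646]  P^+=[0.1197 -0.0323; -0.0323 0.1638]
step 4: x^-=[1.7106, 0.5336]  P^-=[0.1867 -0.0955; -0.0955 0.3970]  S=[0.4996 -0.1072; -0.1072 0.6467]  K=[0.3742 -0.0509; -0.1150 0.5770]  nu=[1.8315, -3.6689]  x^+=[2.5829, -1.7939]  P^+=[0.1110 -0.0312; -0.0312 0.1608]

P_post[0,1] = -0.0312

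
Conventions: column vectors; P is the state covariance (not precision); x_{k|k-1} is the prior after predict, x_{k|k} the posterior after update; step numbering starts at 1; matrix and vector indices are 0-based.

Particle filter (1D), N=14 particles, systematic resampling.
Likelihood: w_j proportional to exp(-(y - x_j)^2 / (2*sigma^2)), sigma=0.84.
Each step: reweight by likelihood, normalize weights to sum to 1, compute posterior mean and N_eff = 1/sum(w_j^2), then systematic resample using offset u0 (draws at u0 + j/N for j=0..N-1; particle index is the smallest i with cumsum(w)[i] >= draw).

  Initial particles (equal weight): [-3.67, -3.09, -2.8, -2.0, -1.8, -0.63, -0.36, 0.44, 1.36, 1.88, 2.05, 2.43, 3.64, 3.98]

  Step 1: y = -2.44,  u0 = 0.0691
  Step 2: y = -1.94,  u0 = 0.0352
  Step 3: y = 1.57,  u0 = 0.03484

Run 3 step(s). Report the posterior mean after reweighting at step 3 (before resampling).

step 1: w=[0.0910, 0.1970, 0.2424, 0.2317, 0.1988, 0.0261, 0.0124, 0.0007, 0.0000, 0.0000, 0.0000, 0.0000, 0.0000, 0.0000]  mean=-2.4629  Neff=5.0038  idx=[0, 1, 1, 1, 2, 2, 2, 3, 3, 3, 4, 4, 4, 6]
step 2: w=[0.0130, 0.0426, 0.0426, 0.0426, 0.0644, 0.0644, 0.0644, 0.1085, 0.1085, 0.1085, 0.1073, 0.1073, 0.1073, 0.0185]  mean=-2.2209  Neff=11.3313  idx=[1, 3, 4, 5, 6, 7, 8, 8, 9, 10, 10, 11, 12, 12]
step 3: w=[0.0001, 0.0001, 0.0006, 0.0006, 0.0006, 0.0574, 0.0574, 0.0574, 0.0574, 0.1536, 0.1536, 0.1536, 0.1536, 0.1536]  mean=-1.8481  Neff=7.6222  idx=[5, 6, 8, 9, 9, 10, 10, 10, 11, 11, 12, 12, 13, 13]

post_mean = -1.8481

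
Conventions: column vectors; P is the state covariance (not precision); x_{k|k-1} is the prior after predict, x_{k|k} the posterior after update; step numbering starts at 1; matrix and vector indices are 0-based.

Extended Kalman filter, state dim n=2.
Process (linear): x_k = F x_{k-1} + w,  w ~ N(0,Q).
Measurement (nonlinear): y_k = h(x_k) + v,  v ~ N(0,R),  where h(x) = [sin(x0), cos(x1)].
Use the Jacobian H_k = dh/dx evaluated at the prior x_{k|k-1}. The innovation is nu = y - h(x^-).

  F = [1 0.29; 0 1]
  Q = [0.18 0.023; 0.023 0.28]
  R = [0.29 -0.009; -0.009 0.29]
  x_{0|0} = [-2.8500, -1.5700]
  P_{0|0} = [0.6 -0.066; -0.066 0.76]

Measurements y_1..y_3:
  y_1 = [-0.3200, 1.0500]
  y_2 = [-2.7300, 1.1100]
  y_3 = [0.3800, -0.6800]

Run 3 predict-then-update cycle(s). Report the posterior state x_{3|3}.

step 1: x^-=[-3.3053, -1.5700]  P^-=[0.8056 0.1774; 0.1774 1.0400]  H_jac=[-0.9866 0.0000; 0.0000 1.0000]  S=[1.0742 -0.1840; -0.1840 1.3300]  K=[-0.7345 0.0318; -0.0297 0.7778]  nu=[-0.4830, 1.0492]  x^+=[-2.9172, -0.7395]  P^+=[0.2162 0.0158; 0.0158 0.2258]
step 2: x^-=[-3.1317, -0.7395]  P^-=[0.4243 0.1043; 0.1043 0.5058]  H_jac=[-1.0000 0.0000; 0.0000 0.6740]  S=[0.7143 -0.0793; -0.0793 0.5198]  K=[-0.5890 0.0454; -0.0745 0.6445]  nu=[-2.7201, 0.3712]  x^+=[-1.5127, -0.2977]  P^+=[0.1712 0.0274; 0.0274 0.2783]
step 3: x^-=[-1.5990, -0.2977]  P^-=[0.3905 0.1311; 0.1311 0.5583]  H_jac=[-0.0282 0.0000; 0.0000 0.2933]  S=[0.2903 -0.0101; -0.0101 0.3380]  K=[-0.0341 0.1128; 0.0041 0.4846]  nu=[1.3796, -1.6360]  x^+=[-1.8305, -1.0849]  P^+=[0.3858 0.1125; 0.1125 0.4790]

x_post = [-1.8305, -1.0849]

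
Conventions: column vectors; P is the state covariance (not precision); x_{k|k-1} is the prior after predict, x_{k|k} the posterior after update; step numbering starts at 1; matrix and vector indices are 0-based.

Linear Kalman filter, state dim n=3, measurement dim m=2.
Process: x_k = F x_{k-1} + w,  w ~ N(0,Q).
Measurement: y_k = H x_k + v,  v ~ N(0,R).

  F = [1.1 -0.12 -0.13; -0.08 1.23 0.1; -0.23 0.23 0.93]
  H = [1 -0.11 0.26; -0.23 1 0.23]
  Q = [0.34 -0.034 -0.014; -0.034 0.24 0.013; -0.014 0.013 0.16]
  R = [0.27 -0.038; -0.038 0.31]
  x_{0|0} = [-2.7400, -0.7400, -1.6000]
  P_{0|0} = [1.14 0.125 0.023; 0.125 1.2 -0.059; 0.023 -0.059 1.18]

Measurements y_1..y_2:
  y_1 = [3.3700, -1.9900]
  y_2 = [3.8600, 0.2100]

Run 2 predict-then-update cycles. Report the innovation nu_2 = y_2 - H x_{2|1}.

step 1: x^-=[-2.7172, -0.8510, -1.0280]  P^-=[1.7152 -0.1435 -0.4106; -0.1435 2.0351 0.3744; -0.4106 0.3744 1.2561]  S=[1.8914 -0.7104; -0.7104 2.7840]  K=[0.8554 -0.0089; 0.1635 0.8155; 0.0399 0.2824]  nu=[6.2609, -1.5275]  x^+=[2.6520, -1.0729, -1.2097]  P^+=[0.3202 0.1066 -0.2967; 0.1066 0.3224 -0.2231; -0.2967 -0.2231 1.0471]
step 2: x^-=[3.2032, -1.6527, -1.9817]  P^-=[0.7995 0.0245 -0.4815; 0.0245 0.6692 -0.0560; -0.4815 -0.0560 1.1199]  S=[0.9008 -0.2985; -0.2985 1.0946]  K=[0.7298 -0.0477; 0.1389 0.6323; -0.1208 0.2523]  nu=[0.9903, 3.0553]  x^+=[3.7800, 0.4166, -1.3304]  P^+=[0.2965 0.1020 -0.3322; 0.1020 0.2666 -0.2279; -0.3322 -0.2279 1.0188]

innov = [0.9903, 3.0553]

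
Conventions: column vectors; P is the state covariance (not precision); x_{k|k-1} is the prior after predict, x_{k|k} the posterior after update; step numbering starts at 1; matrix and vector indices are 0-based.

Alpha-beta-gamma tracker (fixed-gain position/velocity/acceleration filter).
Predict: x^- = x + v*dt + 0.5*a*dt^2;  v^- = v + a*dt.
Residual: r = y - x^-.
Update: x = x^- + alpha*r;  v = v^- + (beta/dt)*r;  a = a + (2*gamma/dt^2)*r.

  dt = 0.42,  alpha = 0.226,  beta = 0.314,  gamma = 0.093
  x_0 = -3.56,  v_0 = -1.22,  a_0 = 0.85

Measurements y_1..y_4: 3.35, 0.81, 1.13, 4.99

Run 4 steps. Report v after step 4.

v_post = 9.1150

step 1: x_pred=-3.9974  r=7.3474  x^+=-2.3369  v^+=4.6301  a^+=8.5973
step 2: x_pred=0.3660  r=0.4440  x^+=0.4663  v^+=8.5729  a^+=9.0655
step 3: x_pred=4.8665  r=-3.7365  x^+=4.0221  v^+=9.5869  a^+=5.1256
step 4: x_pred=8.5006  r=-3.5106  x^+=7.7072  v^+=9.1150  a^+=1.4239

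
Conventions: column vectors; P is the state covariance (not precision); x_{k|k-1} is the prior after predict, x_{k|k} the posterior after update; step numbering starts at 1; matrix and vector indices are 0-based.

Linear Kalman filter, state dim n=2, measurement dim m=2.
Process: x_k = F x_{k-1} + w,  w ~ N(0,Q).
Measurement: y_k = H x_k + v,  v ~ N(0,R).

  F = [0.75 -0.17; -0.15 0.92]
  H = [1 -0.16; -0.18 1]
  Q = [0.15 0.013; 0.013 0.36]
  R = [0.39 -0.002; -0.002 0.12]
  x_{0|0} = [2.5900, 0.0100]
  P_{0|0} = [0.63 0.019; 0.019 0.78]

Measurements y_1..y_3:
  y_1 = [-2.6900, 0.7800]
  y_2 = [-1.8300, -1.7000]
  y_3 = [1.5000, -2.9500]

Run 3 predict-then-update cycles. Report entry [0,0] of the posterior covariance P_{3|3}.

step 1: x^-=[1.9408, -0.3793]  P^-=[0.5221 -0.1663; -0.1663 1.0291]  S=[0.9916 -0.4317; -0.4317 1.2259]  K=[0.5443 -0.0206; 0.0500 0.8815]  nu=[-4.6915, 1.5086]  x^+=[-0.6440, 0.7159]  P^+=[0.2180 0.0357; 0.0357 0.1121]
step 2: x^-=[-0.6047, 0.7552]  P^-=[0.2668 -0.0035; -0.0035 0.4499]  S=[0.6694 -0.1256; -0.1256 0.5799]  K=[0.3989 -0.0025; 0.0344 0.7845]  nu=[-1.1044, -2.5641]  x^+=[-1.0390, -1.2943]  P^+=[0.1600 0.0277; 0.0277 0.0991]
step 3: x^-=[-0.5592, -1.0350]  P^-=[0.2358 -0.0007; -0.0007 0.4398]  S=[0.6373 -0.1155; -0.1155 0.5677]  K=[0.3701 -0.0007; 0.0301 0.7811]  nu=[1.8936, -2.0157]  x^+=[0.1429, -2.5524]  P^+=[0.1485 0.0259; 0.0259 0.0983]

P_post[0,0] = 0.1485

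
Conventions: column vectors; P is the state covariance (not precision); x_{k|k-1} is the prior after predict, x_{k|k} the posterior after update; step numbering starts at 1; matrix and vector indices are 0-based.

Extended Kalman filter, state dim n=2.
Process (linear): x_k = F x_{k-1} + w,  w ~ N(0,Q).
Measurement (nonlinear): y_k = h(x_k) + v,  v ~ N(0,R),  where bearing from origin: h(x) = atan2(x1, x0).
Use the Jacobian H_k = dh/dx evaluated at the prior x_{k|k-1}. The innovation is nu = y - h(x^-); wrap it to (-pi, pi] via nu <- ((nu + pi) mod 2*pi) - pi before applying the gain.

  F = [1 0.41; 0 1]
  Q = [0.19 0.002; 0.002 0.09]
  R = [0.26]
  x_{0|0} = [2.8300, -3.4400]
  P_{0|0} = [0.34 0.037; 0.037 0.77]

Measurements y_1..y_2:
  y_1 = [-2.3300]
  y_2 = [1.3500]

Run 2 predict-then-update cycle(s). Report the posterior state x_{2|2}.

step 1: x^-=[1.4196, -3.4400]  P^-=[0.6898 0.3547; 0.3547 0.8600]  H_jac=[0.2484 0.1025]  S=[0.3297]  K=[0.6300; 0.5347]  nu=[-1.1506]  x^+=[0.6947, -4.0552]  P^+=[0.5589 0.2436; 0.2436 0.7658]
step 2: x^-=[-0.9679, -4.0552]  P^-=[1.0774 0.5596; 0.5596 0.8558]  H_jac=[0.2333 -0.0557]  S=[0.3068]  K=[0.7179; 0.2703]  nu=[-3.1281]  x^+=[-3.2134, -4.9006]  P^+=[0.9194 0.5001; 0.5001 0.8334]

x_post = [-3.2134, -4.9006]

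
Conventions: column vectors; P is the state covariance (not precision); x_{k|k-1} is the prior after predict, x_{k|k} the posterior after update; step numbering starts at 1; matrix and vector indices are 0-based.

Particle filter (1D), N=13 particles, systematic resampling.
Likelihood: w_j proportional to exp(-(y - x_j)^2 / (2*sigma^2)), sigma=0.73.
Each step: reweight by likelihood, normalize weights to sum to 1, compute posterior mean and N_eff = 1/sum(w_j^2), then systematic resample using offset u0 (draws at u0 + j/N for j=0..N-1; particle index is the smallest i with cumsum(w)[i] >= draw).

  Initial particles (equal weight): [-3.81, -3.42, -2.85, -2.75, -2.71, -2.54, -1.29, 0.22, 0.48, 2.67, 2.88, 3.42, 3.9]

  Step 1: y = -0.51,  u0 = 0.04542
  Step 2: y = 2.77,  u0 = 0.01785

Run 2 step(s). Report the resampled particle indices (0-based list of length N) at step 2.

resampled_idx = [5, 6, 7, 8, 9, 10, 10, 10, 11, 11, 12, 12, 12]

step 1: w=[0.0000, 0.0002, 0.0036, 0.0056, 0.0066, 0.0129, 0.3494, 0.3750, 0.2465, 0.0000, 0.0000, 0.0000, 0.0000]  mean=-0.3270  Neff=3.0887  idx=[6, 6, 6, 6, 6, 7, 7, 7, 7, 7, 8, 8, 8]
step 2: w=[0.0000, 0.0000, 0.0000, 0.0000, 0.0000, 0.0677, 0.0677, 0.0677, 0.0677, 0.0677, 0.2205, 0.2205, 0.2205]  mean=0.3919  Neff=5.9256  idx=[5, 6, 7, 8, 9, 10, 10, 10, 11, 11, 12, 12, 12]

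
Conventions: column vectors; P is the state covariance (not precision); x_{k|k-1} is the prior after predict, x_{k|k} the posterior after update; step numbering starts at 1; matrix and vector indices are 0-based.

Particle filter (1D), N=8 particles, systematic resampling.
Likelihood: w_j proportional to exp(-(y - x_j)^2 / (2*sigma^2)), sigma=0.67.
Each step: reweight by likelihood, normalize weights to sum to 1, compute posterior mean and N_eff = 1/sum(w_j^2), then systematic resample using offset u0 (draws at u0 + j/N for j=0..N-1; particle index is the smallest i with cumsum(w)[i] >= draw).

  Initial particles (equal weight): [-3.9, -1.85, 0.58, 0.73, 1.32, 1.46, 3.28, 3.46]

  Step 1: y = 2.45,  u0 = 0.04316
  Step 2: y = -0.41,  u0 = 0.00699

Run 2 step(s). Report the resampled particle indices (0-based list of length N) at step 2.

step 1: w=[0.0000, 0.0000, 0.0143, 0.0261, 0.1699, 0.2365, 0.3271, 0.2262]  mean=2.4521  Neff=4.1022  idx=[4, 4, 5, 5, 6, 6, 7, 7]
step 2: w=[0.3184, 0.3184, 0.1816, 0.1816, 0.0000, 0.0000, 0.0000, 0.0000]  mean=1.3709  Neff=3.7216  idx=[0, 0, 0, 1, 1, 1, 2, 3]

resampled_idx = [0, 0, 0, 1, 1, 1, 2, 3]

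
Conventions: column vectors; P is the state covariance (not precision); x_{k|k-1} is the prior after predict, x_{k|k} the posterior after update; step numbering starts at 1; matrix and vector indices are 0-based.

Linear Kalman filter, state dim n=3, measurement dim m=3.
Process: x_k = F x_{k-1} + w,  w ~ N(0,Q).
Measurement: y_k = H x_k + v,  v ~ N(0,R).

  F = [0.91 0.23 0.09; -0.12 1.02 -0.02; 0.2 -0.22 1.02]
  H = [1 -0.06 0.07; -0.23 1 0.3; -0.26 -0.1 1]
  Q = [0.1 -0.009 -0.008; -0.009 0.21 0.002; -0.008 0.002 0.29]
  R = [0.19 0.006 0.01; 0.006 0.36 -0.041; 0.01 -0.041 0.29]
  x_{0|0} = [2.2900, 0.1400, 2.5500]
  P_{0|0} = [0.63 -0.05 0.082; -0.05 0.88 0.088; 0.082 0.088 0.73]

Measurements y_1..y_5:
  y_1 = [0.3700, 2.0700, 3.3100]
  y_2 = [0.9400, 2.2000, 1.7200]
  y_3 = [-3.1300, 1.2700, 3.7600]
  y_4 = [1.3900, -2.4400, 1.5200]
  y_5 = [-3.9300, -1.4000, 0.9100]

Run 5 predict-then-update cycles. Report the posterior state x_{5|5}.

x_post = [-1.9898, -1.6586, 0.6824]

step 1: x^-=[2.3456, -0.1830, 3.0282]  P^-=[0.6703 0.0876 0.2333; 0.0876 1.1440 -0.1554; 0.2333 -0.1554 1.1156]  S=[0.8934 -0.0464 0.1528; -0.0464 1.4741 -0.0240; 0.1528 -0.0240 1.3767]  K=[0.7724 0.0259 -0.0487; 0.0827 0.7300 -0.2090; 0.2357 0.1049 0.7533]  nu=[-2.1986, 1.8840, 0.8734]  x^+=[0.6536, 0.8279, 3.3656]  P^+=[0.1464 0.0393 0.0345; 0.0393 0.2958 -0.0499; 0.0345 -0.0499 0.2205]
step 2: x^-=[1.0881, 0.6987, 3.3815]  P^-=[0.2587 0.0740 0.0398; 0.0740 0.5126 -0.1199; 0.0398 -0.1199 0.5726]  S=[0.4510 0.0079 0.0268; 0.0079 0.8263 -0.0511; 0.0268 -0.0511 0.8923]  K=[0.5727 0.0232 -0.0549; 0.0788 0.5440 -0.1846; 0.1533 0.0901 0.6441]  nu=[-0.3428, 0.7371, -1.3087]  x^+=[0.9807, 1.3142, 2.5524]  P^+=[0.1089 0.0329 0.0205; 0.0329 0.2247 -0.0440; 0.0205 -0.0440 0.1855]
step 3: x^-=[1.4244, 1.1718, 2.5105]  P^-=[0.2189 0.0567 0.0223; 0.0567 0.4392 -0.0958; 0.0223 -0.0958 0.5235]  S=[0.4102 -0.0009 0.0159; -0.0009 0.7713 -0.0280; 0.0159 -0.0280 0.8432]  K=[0.5315 0.0154 -0.0573; 0.0652 0.5093 -0.1675; 0.1337 0.0957 0.6260]  nu=[-4.6598, -0.3273, 1.7371]  x^+=[-1.1567, 0.4102, 2.9435]  P^+=[0.1010 0.0292 0.0173; 0.0292 0.2094 -0.0403; 0.0173 -0.0403 0.1794]
step 4: x^-=[-0.6934, 0.4983, 2.6808]  P^-=[0.2096 0.0510 0.0194; 0.0510 0.4240 -0.0886; 0.0194 -0.0886 0.5134]  S=[0.4010 -0.0042 0.0147; -0.0042 0.7619 -0.0209; 0.0147 -0.0209 0.8321]  K=[0.5207 0.0127 -0.0571; 0.0595 0.5020 -0.1619; 0.1296 0.0977 0.6217]  nu=[1.9256, -3.9020, -1.2912]  x^+=[0.3336, -1.1370, 1.7462]  P^+=[0.0989 0.0278 0.0166; 0.0278 0.2059 -0.0391; 0.0166 -0.0391 0.1780]
step 5: x^-=[0.1992, -1.2347, 2.0980]  P^-=[0.2070 0.0493 0.0190; 0.0493 0.4205 -0.0868; 0.0190 -0.0868 0.5110]  S=[0.3985 -0.0052 0.0147; -0.0052 0.7601 -0.0191; 0.0147 -0.0191 0.8293]  K=[0.5176 0.0119 -0.0569; 0.0577 0.5005 -0.1603; 0.1288 0.0983 0.6207]  nu=[-4.3501, -0.7489, -1.2597]  x^+=[-1.9898, -1.6586, 0.6824]  P^+=[0.0983 0.0274 0.0165; 0.0274 0.2050 -0.0388; 0.0165 -0.0388 0.1777]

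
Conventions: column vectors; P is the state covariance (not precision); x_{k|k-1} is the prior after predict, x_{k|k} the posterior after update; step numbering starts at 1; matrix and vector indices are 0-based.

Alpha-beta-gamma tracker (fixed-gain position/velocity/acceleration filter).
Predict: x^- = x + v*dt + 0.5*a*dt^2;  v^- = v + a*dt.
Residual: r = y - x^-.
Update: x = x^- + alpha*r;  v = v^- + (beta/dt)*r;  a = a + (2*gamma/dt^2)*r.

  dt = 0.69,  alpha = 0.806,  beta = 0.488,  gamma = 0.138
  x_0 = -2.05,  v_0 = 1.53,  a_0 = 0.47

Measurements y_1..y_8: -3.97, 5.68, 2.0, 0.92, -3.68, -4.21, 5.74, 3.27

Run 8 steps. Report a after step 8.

a_post = 4.3108

step 1: x_pred=-0.8824  r=-3.0876  x^+=-3.3710  v^+=-0.3294  a^+=-1.3199
step 2: x_pred=-3.9125  r=9.5925  x^+=3.8191  v^+=5.5441  a^+=4.2410
step 3: x_pred=8.6541  r=-6.6541  x^+=3.2909  v^+=3.7643  a^+=0.3835
step 4: x_pred=5.9796  r=-5.0596  x^+=1.9016  v^+=0.4506  a^+=-2.5496
step 5: x_pred=1.6055  r=-5.2855  x^+=-2.6546  v^+=-5.0468  a^+=-5.6136
step 6: x_pred=-7.4732  r=3.2632  x^+=-4.8431  v^+=-6.6123  a^+=-3.7219
step 7: x_pred=-10.2916  r=16.0316  x^+=2.6299  v^+=2.1578  a^+=5.5717
step 8: x_pred=5.4451  r=-2.1751  x^+=3.6920  v^+=4.4640  a^+=4.3108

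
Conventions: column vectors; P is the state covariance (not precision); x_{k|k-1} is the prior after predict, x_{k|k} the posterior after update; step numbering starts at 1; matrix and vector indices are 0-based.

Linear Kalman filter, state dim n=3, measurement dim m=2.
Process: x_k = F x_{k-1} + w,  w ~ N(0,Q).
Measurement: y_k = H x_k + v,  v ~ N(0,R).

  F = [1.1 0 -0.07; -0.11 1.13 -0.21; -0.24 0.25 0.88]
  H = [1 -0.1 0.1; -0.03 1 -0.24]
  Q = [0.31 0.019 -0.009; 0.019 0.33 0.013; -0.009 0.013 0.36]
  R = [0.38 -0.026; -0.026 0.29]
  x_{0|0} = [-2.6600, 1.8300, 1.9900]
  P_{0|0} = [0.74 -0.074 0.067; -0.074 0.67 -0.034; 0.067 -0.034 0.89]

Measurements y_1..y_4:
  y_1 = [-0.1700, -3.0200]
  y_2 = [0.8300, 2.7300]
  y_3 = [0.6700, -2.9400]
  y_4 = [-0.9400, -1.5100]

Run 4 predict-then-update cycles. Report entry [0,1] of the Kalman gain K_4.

step 1: x^-=[-3.0653, 1.9426, 2.8471]  P^-=[1.1994 -0.1617 -0.2130; -0.1617 1.2714 0.0443; -0.2130 0.0443 1.0993]  S=[1.5920 -0.3205; -0.3205 1.6111]  K=[0.7624 0.0607; -0.0214 0.7813; -0.0981 -0.1518]  nu=[2.8049, -4.3713]  x^+=[-1.1920, -1.5325, 3.2356]  P^+=[0.2978 -0.0216 -0.1181; -0.0216 0.2765 0.2085; -0.1181 0.2085 1.0564]
step 2: x^-=[-1.5377, -2.2801, 2.7503]  P^-=[0.6937 -0.0185 -0.2786; -0.0185 0.6342 0.1121; -0.2786 0.1121 1.3568]  S=[1.0393 -0.0798; -0.0798 0.9463]  K=[0.6488 0.0838; -0.0189 0.6408; -0.1660 -0.2308]  nu=[1.8647, 5.6240]  x^+=[0.1434, 1.2885, 1.1427]  P^+=[0.2582 -0.0236 -0.1614; -0.0236 0.2434 0.2407; -0.1614 0.2407 1.2838]
step 3: x^-=[0.0777, 1.2003, 1.2933]  P^-=[0.6535 -0.0056 -0.3259; -0.0056 0.5847 0.0925; -0.3259 0.0925 1.5612]  S=[0.9891 -0.0565; -0.0565 0.9164]  K=[0.6339 0.0969; -0.0204 0.6127; -0.1987 -0.3095]  nu=[0.5830, -3.8276]  x^+=[0.0764, -1.1567, 2.3621]  P^+=[0.2544 -0.0254 -0.1860; -0.0254 0.2388 0.2558; -0.1860 0.2558 1.4413]
step 4: x^-=[-0.0813, -1.8116, 1.7711]  P^-=[0.6536 -0.0009 -0.3596; -0.0009 0.5779 0.0779; -0.3596 0.0779 1.6999]  S=[0.9830 -0.0480; -0.0480 0.9239]  K=[0.6334 0.1042; -0.0222 0.6042; -0.2182 -0.3569]  nu=[-1.2169, 0.7242]  x^+=[-0.7767, -1.3470, 1.7782]  P^+=[0.2554 -0.0269 -0.2013; -0.0269 0.2389 0.2664; -0.2013 0.2664 1.5429]

K[0,1] = 0.1042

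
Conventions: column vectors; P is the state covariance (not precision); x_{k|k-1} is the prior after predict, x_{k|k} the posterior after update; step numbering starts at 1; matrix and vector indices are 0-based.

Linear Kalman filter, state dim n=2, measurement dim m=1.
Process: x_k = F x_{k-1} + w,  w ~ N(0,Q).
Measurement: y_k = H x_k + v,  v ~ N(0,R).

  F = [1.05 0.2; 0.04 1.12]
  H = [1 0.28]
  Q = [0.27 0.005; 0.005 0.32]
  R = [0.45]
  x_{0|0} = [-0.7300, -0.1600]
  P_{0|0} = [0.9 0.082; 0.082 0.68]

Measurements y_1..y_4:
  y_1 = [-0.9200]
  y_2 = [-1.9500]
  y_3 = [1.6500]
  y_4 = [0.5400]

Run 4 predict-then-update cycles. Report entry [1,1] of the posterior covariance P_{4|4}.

step 1: x^-=[-0.7985, -0.2084]  P^-=[1.3239 0.2922; 0.2922 1.1818]  S=[2.0302]  K=[0.6924; 0.3069]  nu=[-0.0631]  x^+=[-0.8422, -0.2278]  P^+=[0.3506 -0.1392; -0.1392 0.9905]
step 2: x^-=[-0.9299, -0.2888]  P^-=[0.6376 0.0767; 0.0767 1.5506]  S=[1.2522]  K=[0.5264; 0.4080]  nu=[-0.9392]  x^+=[-1.4243, -0.6720]  P^+=[0.2907 -0.1922; -0.1922 1.3421]
step 3: x^-=[-1.6299, -0.8097]  P^-=[0.5634 0.0903; 0.0903 1.9868]  S=[1.2198]  K=[0.4827; 0.5301]  nu=[3.5066]  x^+=[0.0626, 1.0492]  P^+=[0.2793 -0.2218; -0.2218 1.6441]
step 4: x^-=[0.2755, 1.1776]  P^-=[0.5505 0.1224; 0.1224 2.3629]  S=[1.2543]  K=[0.4662; 0.6250]  nu=[-0.0653]  x^+=[0.2451, 1.1368]  P^+=[0.2779 -0.2431; -0.2431 1.8728]

P_post[1,1] = 1.8728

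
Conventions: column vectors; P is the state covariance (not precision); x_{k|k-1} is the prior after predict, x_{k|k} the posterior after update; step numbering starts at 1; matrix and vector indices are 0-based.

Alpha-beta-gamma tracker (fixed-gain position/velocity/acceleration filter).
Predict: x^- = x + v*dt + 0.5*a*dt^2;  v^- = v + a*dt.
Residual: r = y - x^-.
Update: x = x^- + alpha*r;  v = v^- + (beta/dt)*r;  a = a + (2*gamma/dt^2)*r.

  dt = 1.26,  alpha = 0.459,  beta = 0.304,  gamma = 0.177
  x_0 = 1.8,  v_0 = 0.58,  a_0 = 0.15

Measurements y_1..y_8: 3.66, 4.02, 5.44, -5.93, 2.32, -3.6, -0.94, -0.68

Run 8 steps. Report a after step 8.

step 1: x_pred=2.6499  r=1.0101  x^+=3.1135  v^+=1.0127  a^+=0.3752
step 2: x_pred=4.6874  r=-0.6674  x^+=4.3811  v^+=1.3245  a^+=0.2264
step 3: x_pred=6.2297  r=-0.7897  x^+=5.8672  v^+=1.4193  a^+=0.0503
step 4: x_pred=7.6954  r=-13.6254  x^+=1.4414  v^+=-1.8047  a^+=-2.9878
step 5: x_pred=-3.2043  r=5.5243  x^+=-0.6687  v^+=-4.2365  a^+=-1.7560
step 6: x_pred=-7.4006  r=3.8006  x^+=-5.6561  v^+=-5.5321  a^+=-0.9086
step 7: x_pred=-13.3479  r=12.4079  x^+=-7.6527  v^+=-3.6833  a^+=1.8581
step 8: x_pred=-10.8187  r=10.1387  x^+=-6.1650  v^+=1.1041  a^+=4.1188

a_post = 4.1188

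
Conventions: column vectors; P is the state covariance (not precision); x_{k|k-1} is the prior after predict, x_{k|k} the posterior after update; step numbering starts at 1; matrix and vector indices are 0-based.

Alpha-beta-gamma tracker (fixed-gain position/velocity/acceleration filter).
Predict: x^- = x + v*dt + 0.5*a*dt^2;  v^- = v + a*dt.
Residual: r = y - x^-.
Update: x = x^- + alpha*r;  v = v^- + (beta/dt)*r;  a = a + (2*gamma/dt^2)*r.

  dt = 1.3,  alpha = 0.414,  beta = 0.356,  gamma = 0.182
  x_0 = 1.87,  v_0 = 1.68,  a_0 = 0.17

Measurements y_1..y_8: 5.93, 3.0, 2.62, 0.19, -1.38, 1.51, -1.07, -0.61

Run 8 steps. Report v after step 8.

v_post = 5.6712

step 1: x_pred=4.1977  r=1.7323  x^+=4.9148  v^+=2.3754  a^+=0.5431
step 2: x_pred=8.4618  r=-5.4618  x^+=6.2006  v^+=1.5858  a^+=-0.6333
step 3: x_pred=7.7270  r=-5.1070  x^+=5.6127  v^+=-0.6360  a^+=-1.7332
step 4: x_pred=3.3213  r=-3.1313  x^+=2.0249  v^+=-3.7467  a^+=-2.4077
step 5: x_pred=-4.8803  r=3.5003  x^+=-3.4312  v^+=-5.9181  a^+=-1.6538
step 6: x_pred=-12.5222  r=14.0322  x^+=-6.7129  v^+=-4.2254  a^+=1.3685
step 7: x_pred=-11.0494  r=9.9794  x^+=-6.9179  v^+=0.2866  a^+=3.5180
step 8: x_pred=-3.5727  r=2.9627  x^+=-2.3462  v^+=5.6712  a^+=4.1561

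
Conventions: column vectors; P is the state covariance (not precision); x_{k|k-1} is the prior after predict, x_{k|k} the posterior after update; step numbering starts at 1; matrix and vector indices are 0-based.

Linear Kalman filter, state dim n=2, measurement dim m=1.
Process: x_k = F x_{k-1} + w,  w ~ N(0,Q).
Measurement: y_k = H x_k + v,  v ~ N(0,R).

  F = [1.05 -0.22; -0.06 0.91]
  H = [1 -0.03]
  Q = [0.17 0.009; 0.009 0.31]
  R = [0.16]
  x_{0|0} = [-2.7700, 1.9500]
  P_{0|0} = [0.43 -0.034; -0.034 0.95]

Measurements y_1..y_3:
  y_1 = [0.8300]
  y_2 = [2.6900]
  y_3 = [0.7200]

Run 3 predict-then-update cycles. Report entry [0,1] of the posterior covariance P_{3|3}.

P_post[0,1] = -0.0536

step 1: x^-=[-3.3375, 1.9407]  P^-=[0.7058 -0.2412; -0.2412 1.1020]  S=[0.8812]  K=[0.8091; -0.3112]  nu=[4.2257]  x^+=[0.0815, 0.6255]  P^+=[0.1289 -0.0193; -0.0193 1.0166]
step 2: x^-=[-0.0520, 0.5643]  P^-=[0.3702 -0.2213; -0.2213 1.1544]  S=[0.5445]  K=[0.6921; -0.4701]  nu=[2.7589]  x^+=[1.8574, -0.7326]  P^+=[0.1094 -0.0442; -0.0442 1.0341]
step 3: x^-=[2.1114, -0.7781]  P^-=[0.3611 -0.2477; -0.2477 1.1715]  S=[0.5370]  K=[0.6862; -0.5268]  nu=[-1.4147]  x^+=[1.1405, -0.0329]  P^+=[0.1082 -0.0536; -0.0536 1.0225]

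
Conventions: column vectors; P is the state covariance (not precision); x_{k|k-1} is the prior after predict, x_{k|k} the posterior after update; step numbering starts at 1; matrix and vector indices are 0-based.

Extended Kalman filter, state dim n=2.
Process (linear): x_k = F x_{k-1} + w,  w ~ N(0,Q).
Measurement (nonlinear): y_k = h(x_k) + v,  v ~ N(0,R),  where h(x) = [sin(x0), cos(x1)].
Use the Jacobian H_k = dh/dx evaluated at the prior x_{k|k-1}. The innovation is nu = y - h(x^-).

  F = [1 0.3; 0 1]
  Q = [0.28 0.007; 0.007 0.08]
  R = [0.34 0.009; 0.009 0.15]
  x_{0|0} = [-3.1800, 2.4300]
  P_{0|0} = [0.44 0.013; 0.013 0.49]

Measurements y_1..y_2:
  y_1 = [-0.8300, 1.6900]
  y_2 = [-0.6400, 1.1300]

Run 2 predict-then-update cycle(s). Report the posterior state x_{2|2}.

x_post = [-2.4806, 0.1202]

step 1: x^-=[-2.4510, 2.4300]  P^-=[0.7719 0.1670; 0.1670 0.5700]  H_jac=[-0.7709 0.0000; 0.0000 -0.6530]  S=[0.7987 0.0931; 0.0931 0.3931]  K=[-0.7329 -0.1039; -0.0523 -0.9346]  nu=[-0.1930, 2.4473]  x^+=[-2.5639, 0.1529]  P^+=[0.3245 0.0340; 0.0340 0.2154]
step 2: x^-=[-2.5180, 0.1529]  P^-=[0.6442 0.1056; 0.1056 0.2954]  H_jac=[-0.8118 0.0000; 0.0000 -0.1523]  S=[0.7645 0.0221; 0.0221 0.1568]  K=[-0.6839 -0.0064; -0.1043 -0.2721]  nu=[-0.0560, 0.1417]  x^+=[-2.4806, 0.1202]  P^+=[0.2865 0.0467; 0.0467 0.2742]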